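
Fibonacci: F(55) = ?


Sequence: 1, 1, 2, 3, 5, 8, 13, 21, 34, 55, 89, 144, 233, 377, 610, 987, 1597, 2584, 4181, 6765, 10946, 17711, 28657, 46368, 75025, 121393, 196418, 317811, 514229, 832040, 1346269, 2178309, 3524578, 5702887, 9227465, 14930352, 24157817, 39088169, 63245986, 102334155, 165580141, 267914296, 433494437, 701408733, 1134903170, 1836311903, 2971215073, 4807526976, 7778742049, 12586269025, 20365011074, 32951280099, 53316291173, 86267571272, 139583862445
F(55) = 139583862445


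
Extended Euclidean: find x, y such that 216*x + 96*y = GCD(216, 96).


Tabular extended Euclidean (each row: r = 216*s + 96*t):
r=216, s=1, t=0
r=96, s=0, t=1
q=2: r=24, s=1, t=-2   [216*(1) + 96*(-2) = 24]
q=4: r=0, s=-4, t=9   [216*(-4) + 96*(9) = 0]
GCD = 24; from the row with r=24: x=1, y=-2
Check: 216*(1) + 96*(-2) = 216 - 192 = 24

GCD = 24, x = 1, y = -2


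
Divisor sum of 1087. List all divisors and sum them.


Divisors of 1087: 1, 1087
Sum = 1 + 1087 = 1088

σ(1087) = 1088


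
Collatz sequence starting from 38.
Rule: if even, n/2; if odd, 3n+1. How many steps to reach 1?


38 → 19 → 58 → 29 → 88 → 44 → 22 → 11 → 34 → 17 → 52 → 26 → 13 → 40 → 20 → 10 → 5 → 16 → 8 → 4 → 2 → 1
Total steps = 21

21 steps


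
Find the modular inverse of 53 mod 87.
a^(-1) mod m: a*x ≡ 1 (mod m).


Use the extended Euclidean algorithm on (87, 53); each row r = 87*s + 53*t:
r=87, s=1, t=0
r=53, s=0, t=1
q=1: r=34, s=1, t=-1   [87*(1) + 53*(-1) = 34]
q=1: r=19, s=-1, t=2   [87*(-1) + 53*(2) = 19]
q=1: r=15, s=2, t=-3   [87*(2) + 53*(-3) = 15]
q=1: r=4, s=-3, t=5   [87*(-3) + 53*(5) = 4]
q=3: r=3, s=11, t=-18   [87*(11) + 53*(-18) = 3]
q=1: r=1, s=-14, t=23   [87*(-14) + 53*(23) = 1]
q=3: r=0, s=53, t=-87   [87*(53) + 53*(-87) = 0]
GCD = 1 with t = 23, so 53*(23) ≡ 1 (mod 87)
Inverse = 23 mod 87 = 23
Check: 53 * 23 = 1219 ≡ 1 (mod 87)

53^(-1) ≡ 23 (mod 87)


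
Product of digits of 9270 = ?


9 × 2 × 7 × 0 = 0


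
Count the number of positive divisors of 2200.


2200 = 2^3 × 5^2 × 11^1
d(2200) = (3+1) × (2+1) × (1+1) = 24

24 divisors


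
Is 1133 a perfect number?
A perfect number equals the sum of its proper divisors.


Proper divisors of 1133: 1, 11, 103
Sum = 1 + 11 + 103 = 115

No, 1133 is not perfect (115 ≠ 1133)


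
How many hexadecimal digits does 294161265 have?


294161265 in base 16 = 11888B71
Number of digits = 8

8 digits (base 16)


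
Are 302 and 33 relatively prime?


Euclidean algorithm:
302 = 9 * 33 + 5
33 = 6 * 5 + 3
5 = 1 * 3 + 2
3 = 1 * 2 + 1
2 = 2 * 1 + 0
GCD(302, 33) = 1

Yes, coprime (GCD = 1)


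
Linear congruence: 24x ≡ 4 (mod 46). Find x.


GCD(24, 46) = 2 divides 4
Divide: 12x ≡ 2 (mod 23)
x ≡ 4 (mod 23)


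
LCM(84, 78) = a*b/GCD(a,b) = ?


GCD(84, 78) = 6
LCM = 84*78/6 = 6552/6 = 1092

LCM = 1092


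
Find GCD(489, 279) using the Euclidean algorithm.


489 = 1 * 279 + 210
279 = 1 * 210 + 69
210 = 3 * 69 + 3
69 = 23 * 3 + 0
GCD = 3


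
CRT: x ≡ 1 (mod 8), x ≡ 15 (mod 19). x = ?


M = 8*19 = 152
M1 = M/8 = 19, M2 = M/19 = 8
M1^(-1) mod 8 = 3, M2^(-1) mod 19 = 12
x = 1*19*3 + 15*8*12 = 1497
1497 mod 152 = 129
Check: 129 mod 8 = 1 ✓, 129 mod 19 = 15 ✓

x ≡ 129 (mod 152)


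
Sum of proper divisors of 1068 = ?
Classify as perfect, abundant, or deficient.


Proper divisors: 1, 2, 3, 4, 6, 12, 89, 178, 267, 356, 534
Sum = 1 + 2 + 3 + 4 + 6 + 12 + 89 + 178 + 267 + 356 + 534 = 1452
1452 > 1068 → abundant

s(1068) = 1452 (abundant)


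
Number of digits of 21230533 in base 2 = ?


21230533 in base 2 = 1010000111111001111000101
Number of digits = 25

25 digits (base 2)


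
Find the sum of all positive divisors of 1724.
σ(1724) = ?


Divisors of 1724: 1, 2, 4, 431, 862, 1724
Sum = 1 + 2 + 4 + 431 + 862 + 1724 = 3024

σ(1724) = 3024


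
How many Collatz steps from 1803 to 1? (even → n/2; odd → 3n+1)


1803 → 5410 → 2705 → 8116 → 4058 → 2029 → 6088 → 3044 → 1522 → 761 → 2284 → 1142 → 571 → 1714 → 857 → 2572 → 1286 → 643 → 1930 → 965 → 2896 → 1448 → 724 → 362 → 181 → 544 → 272 → 136 → 68 → 34 → 17 → 52 → 26 → 13 → 40 → 20 → 10 → 5 → 16 → 8 → 4 → 2 → 1
Total steps = 42

42 steps


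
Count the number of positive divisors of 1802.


1802 = 2^1 × 17^1 × 53^1
d(1802) = (1+1) × (1+1) × (1+1) = 8

8 divisors


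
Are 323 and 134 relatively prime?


Euclidean algorithm:
323 = 2 * 134 + 55
134 = 2 * 55 + 24
55 = 2 * 24 + 7
24 = 3 * 7 + 3
7 = 2 * 3 + 1
3 = 3 * 1 + 0
GCD(323, 134) = 1

Yes, coprime (GCD = 1)


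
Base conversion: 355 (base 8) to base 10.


355 (base 8) = 237 (decimal)
237 (decimal) = 237 (base 10)


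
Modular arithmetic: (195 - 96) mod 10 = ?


195 - 96 = 99
99 mod 10 = 9


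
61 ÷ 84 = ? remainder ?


61 = 84 * 0 + 61
Check: 0 + 61 = 61

q = 0, r = 61


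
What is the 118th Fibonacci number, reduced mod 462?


F(k) mod 462 for k=1..118:
1, 1, 2, 3, 5, 8, 13, 21, 34, 55, 89, 144, 233, 377, 148, 63, 211, 274, 23, 297, 320, 155, 13, 168, 181, 349, 68, 417, 23, 440, 1, 441, 442, 421, 401, 360, 299, 197, 34, 231, 265, 34, 299, 333, 170, 41, 211, 252, 1, 253, 254, 45, 299, 344, 181, 63, 244, 307, 89, 396, 23, 419, 442, 399, 379, 316, 233, 87, 320, 407, 265, 210, 13, 223, 236, 459, 233, 230, 1, 231, 232, 1, 233, 234, 5, 239, 244, 21, 265, 286, 89, 375, 2, 377, 379, 294, 211, 43, 254, 297, 89, 386, 13, 399, 412, 349, 299, 186, 23, 209, 232, 441, 211, 190, 401, 129, 68, 197
F(118) mod 462 = 197


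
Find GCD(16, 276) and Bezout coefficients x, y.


Tabular extended Euclidean (each row: r = 16*s + 276*t):
r=16, s=1, t=0
r=276, s=0, t=1
q=0: r=16, s=1, t=0   [16*(1) + 276*(0) = 16]
q=17: r=4, s=-17, t=1   [16*(-17) + 276*(1) = 4]
q=4: r=0, s=69, t=-4   [16*(69) + 276*(-4) = 0]
GCD = 4; from the row with r=4: x=-17, y=1
Check: 16*(-17) + 276*(1) = -272 + 276 = 4

GCD = 4, x = -17, y = 1


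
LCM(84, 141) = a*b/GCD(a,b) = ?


GCD(84, 141) = 3
LCM = 84*141/3 = 11844/3 = 3948

LCM = 3948


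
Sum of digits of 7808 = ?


7 + 8 + 0 + 8 = 23


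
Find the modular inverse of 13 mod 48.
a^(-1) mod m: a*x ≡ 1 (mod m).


Use the extended Euclidean algorithm on (48, 13); each row r = 48*s + 13*t:
r=48, s=1, t=0
r=13, s=0, t=1
q=3: r=9, s=1, t=-3   [48*(1) + 13*(-3) = 9]
q=1: r=4, s=-1, t=4   [48*(-1) + 13*(4) = 4]
q=2: r=1, s=3, t=-11   [48*(3) + 13*(-11) = 1]
q=4: r=0, s=-13, t=48   [48*(-13) + 13*(48) = 0]
GCD = 1 with t = -11, so 13*(-11) ≡ 1 (mod 48)
Inverse = -11 mod 48 = 37
Check: 13 * 37 = 481 ≡ 1 (mod 48)

13^(-1) ≡ 37 (mod 48)


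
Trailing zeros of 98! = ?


floor(98/5) = 19
floor(98/25) = 3
Total = 22

22 trailing zeros


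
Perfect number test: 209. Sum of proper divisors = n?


Proper divisors of 209: 1, 11, 19
Sum = 1 + 11 + 19 = 31

No, 209 is not perfect (31 ≠ 209)


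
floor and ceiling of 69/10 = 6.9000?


69/10 = 6.9000
floor = 6
ceil = 7

floor = 6, ceil = 7


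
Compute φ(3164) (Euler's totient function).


3164 = 2^2 × 7 × 113
Prime factors: 2, 7, 113
φ(3164) = 3164 × (1-1/2) × (1-1/7) × (1-1/113)
= 3164 × 1/2 × 6/7 × 112/113 = 1344

φ(3164) = 1344


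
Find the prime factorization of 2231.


2231 / 23 = 97
97 / 97 = 1
2231 = 23 × 97


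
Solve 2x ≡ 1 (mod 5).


GCD(2, 5) = 1, unique solution
a^(-1) mod 5 = 3
x = 3 * 1 mod 5 = 3

x ≡ 3 (mod 5)


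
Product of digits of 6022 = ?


6 × 0 × 2 × 2 = 0


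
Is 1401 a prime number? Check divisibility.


1401 / 3 = 467 (exact division)
1401 is NOT prime.

No, 1401 is not prime


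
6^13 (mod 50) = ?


6^1 mod 50 = 6
6^2 mod 50 = 36
6^3 mod 50 = 16
6^4 mod 50 = 46
6^5 mod 50 = 26
6^6 mod 50 = 6
6^7 mod 50 = 36
6^8 mod 50 = 16
6^9 mod 50 = 46
6^10 mod 50 = 26
6^11 mod 50 = 6
6^12 mod 50 = 36
6^13 mod 50 = 16


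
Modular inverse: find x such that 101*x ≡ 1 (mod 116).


Use the extended Euclidean algorithm on (116, 101); each row r = 116*s + 101*t:
r=116, s=1, t=0
r=101, s=0, t=1
q=1: r=15, s=1, t=-1   [116*(1) + 101*(-1) = 15]
q=6: r=11, s=-6, t=7   [116*(-6) + 101*(7) = 11]
q=1: r=4, s=7, t=-8   [116*(7) + 101*(-8) = 4]
q=2: r=3, s=-20, t=23   [116*(-20) + 101*(23) = 3]
q=1: r=1, s=27, t=-31   [116*(27) + 101*(-31) = 1]
q=3: r=0, s=-101, t=116   [116*(-101) + 101*(116) = 0]
GCD = 1 with t = -31, so 101*(-31) ≡ 1 (mod 116)
Inverse = -31 mod 116 = 85
Check: 101 * 85 = 8585 ≡ 1 (mod 116)

101^(-1) ≡ 85 (mod 116)


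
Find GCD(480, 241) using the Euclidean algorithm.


480 = 1 * 241 + 239
241 = 1 * 239 + 2
239 = 119 * 2 + 1
2 = 2 * 1 + 0
GCD = 1


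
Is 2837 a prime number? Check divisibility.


Check divisors up to sqrt(2837) = 53.2635
No divisors found.
2837 is prime.

Yes, 2837 is prime


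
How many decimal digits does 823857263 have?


823857263 has 9 digits in base 10
floor(log10(823857263)) + 1 = floor(8.9159) + 1 = 9

9 digits (base 10)


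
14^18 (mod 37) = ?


14^1 mod 37 = 14
14^2 mod 37 = 11
14^3 mod 37 = 6
14^4 mod 37 = 10
14^5 mod 37 = 29
14^6 mod 37 = 36
14^7 mod 37 = 23
14^8 mod 37 = 26
14^9 mod 37 = 31
14^10 mod 37 = 27
14^11 mod 37 = 8
14^12 mod 37 = 1
14^13 mod 37 = 14
14^14 mod 37 = 11
14^15 mod 37 = 6
14^16 mod 37 = 10
14^17 mod 37 = 29
14^18 mod 37 = 36


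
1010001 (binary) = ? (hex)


1010001 (base 2) = 81 (decimal)
81 (decimal) = 51 (base 16)


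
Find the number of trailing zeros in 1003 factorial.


floor(1003/5) = 200
floor(1003/25) = 40
floor(1003/125) = 8
floor(1003/625) = 1
Total = 249

249 trailing zeros


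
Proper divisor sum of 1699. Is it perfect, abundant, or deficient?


Proper divisors: 1
Sum = 1 = 1
1 < 1699 → deficient

s(1699) = 1 (deficient)


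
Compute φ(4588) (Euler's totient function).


4588 = 2^2 × 31 × 37
Prime factors: 2, 31, 37
φ(4588) = 4588 × (1-1/2) × (1-1/31) × (1-1/37)
= 4588 × 1/2 × 30/31 × 36/37 = 2160

φ(4588) = 2160


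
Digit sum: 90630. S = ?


9 + 0 + 6 + 3 + 0 = 18


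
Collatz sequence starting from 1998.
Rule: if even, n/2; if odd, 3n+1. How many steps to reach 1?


1998 → 999 → 2998 → 1499 → 4498 → 2249 → 6748 → 3374 → 1687 → 5062 → 2531 → 7594 → 3797 → 11392 → 5696 → 2848 → 1424 → 712 → 356 → 178 → 89 → 268 → 134 → 67 → 202 → 101 → 304 → 152 → 76 → 38 → 19 → 58 → 29 → 88 → 44 → 22 → 11 → 34 → 17 → 52 → 26 → 13 → 40 → 20 → 10 → 5 → 16 → 8 → 4 → 2 → 1
Total steps = 50

50 steps


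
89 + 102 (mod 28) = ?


89 + 102 = 191
191 mod 28 = 23


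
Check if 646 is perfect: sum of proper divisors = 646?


Proper divisors of 646: 1, 2, 17, 19, 34, 38, 323
Sum = 1 + 2 + 17 + 19 + 34 + 38 + 323 = 434

No, 646 is not perfect (434 ≠ 646)


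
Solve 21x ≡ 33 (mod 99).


GCD(21, 99) = 3 divides 33
Divide: 7x ≡ 11 (mod 33)
x ≡ 11 (mod 33)


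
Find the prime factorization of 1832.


1832 / 2 = 916
916 / 2 = 458
458 / 2 = 229
229 / 229 = 1
1832 = 2^3 × 229


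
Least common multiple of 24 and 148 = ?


GCD(24, 148) = 4
LCM = 24*148/4 = 3552/4 = 888

LCM = 888


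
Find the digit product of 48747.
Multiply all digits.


4 × 8 × 7 × 4 × 7 = 6272


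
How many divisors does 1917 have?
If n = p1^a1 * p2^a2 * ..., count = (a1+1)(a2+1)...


1917 = 3^3 × 71^1
d(1917) = (3+1) × (1+1) = 8

8 divisors


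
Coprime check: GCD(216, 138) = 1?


Euclidean algorithm:
216 = 1 * 138 + 78
138 = 1 * 78 + 60
78 = 1 * 60 + 18
60 = 3 * 18 + 6
18 = 3 * 6 + 0
GCD(216, 138) = 6

No, not coprime (GCD = 6)


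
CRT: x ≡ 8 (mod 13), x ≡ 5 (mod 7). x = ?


M = 13*7 = 91
M1 = M/13 = 7, M2 = M/7 = 13
M1^(-1) mod 13 = 2, M2^(-1) mod 7 = 6
x = 8*7*2 + 5*13*6 = 502
502 mod 91 = 47
Check: 47 mod 13 = 8 ✓, 47 mod 7 = 5 ✓

x ≡ 47 (mod 91)


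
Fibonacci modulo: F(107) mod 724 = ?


F(k) mod 724 for k=1..107:
1, 1, 2, 3, 5, 8, 13, 21, 34, 55, 89, 144, 233, 377, 610, 263, 149, 412, 561, 249, 86, 335, 421, 32, 453, 485, 214, 699, 189, 164, 353, 517, 146, 663, 85, 24, 109, 133, 242, 375, 617, 268, 161, 429, 590, 295, 161, 456, 617, 349, 242, 591, 109, 700, 85, 61, 146, 207, 353, 560, 189, 25, 214, 239, 453, 692, 421, 389, 86, 475, 561, 312, 149, 461, 610, 347, 233, 580, 89, 669, 34, 703, 13, 716, 5, 721, 2, 723, 1, 0, 1, 1, 2, 3, 5, 8, 13, 21, 34, 55, 89, 144, 233, 377, 610, 263, 149
F(107) mod 724 = 149


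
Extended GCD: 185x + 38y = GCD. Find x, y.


Tabular extended Euclidean (each row: r = 185*s + 38*t):
r=185, s=1, t=0
r=38, s=0, t=1
q=4: r=33, s=1, t=-4   [185*(1) + 38*(-4) = 33]
q=1: r=5, s=-1, t=5   [185*(-1) + 38*(5) = 5]
q=6: r=3, s=7, t=-34   [185*(7) + 38*(-34) = 3]
q=1: r=2, s=-8, t=39   [185*(-8) + 38*(39) = 2]
q=1: r=1, s=15, t=-73   [185*(15) + 38*(-73) = 1]
q=2: r=0, s=-38, t=185   [185*(-38) + 38*(185) = 0]
GCD = 1; from the row with r=1: x=15, y=-73
Check: 185*(15) + 38*(-73) = 2775 - 2774 = 1

GCD = 1, x = 15, y = -73


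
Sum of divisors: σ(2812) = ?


Divisors of 2812: 1, 2, 4, 19, 37, 38, 74, 76, 148, 703, 1406, 2812
Sum = 1 + 2 + 4 + 19 + 37 + 38 + 74 + 76 + 148 + 703 + 1406 + 2812 = 5320

σ(2812) = 5320


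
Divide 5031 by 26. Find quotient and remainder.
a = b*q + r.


5031 = 26 * 193 + 13
Check: 5018 + 13 = 5031

q = 193, r = 13


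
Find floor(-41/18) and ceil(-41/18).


-41/18 = -2.2778
floor = -3
ceil = -2

floor = -3, ceil = -2


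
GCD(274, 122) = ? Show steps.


274 = 2 * 122 + 30
122 = 4 * 30 + 2
30 = 15 * 2 + 0
GCD = 2


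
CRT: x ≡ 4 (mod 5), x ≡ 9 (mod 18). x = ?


M = 5*18 = 90
M1 = M/5 = 18, M2 = M/18 = 5
M1^(-1) mod 5 = 2, M2^(-1) mod 18 = 11
x = 4*18*2 + 9*5*11 = 639
639 mod 90 = 9
Check: 9 mod 5 = 4 ✓, 9 mod 18 = 9 ✓

x ≡ 9 (mod 90)


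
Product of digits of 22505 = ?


2 × 2 × 5 × 0 × 5 = 0


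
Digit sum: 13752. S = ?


1 + 3 + 7 + 5 + 2 = 18


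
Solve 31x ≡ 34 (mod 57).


GCD(31, 57) = 1, unique solution
a^(-1) mod 57 = 46
x = 46 * 34 mod 57 = 25

x ≡ 25 (mod 57)


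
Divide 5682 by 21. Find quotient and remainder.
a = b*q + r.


5682 = 21 * 270 + 12
Check: 5670 + 12 = 5682

q = 270, r = 12


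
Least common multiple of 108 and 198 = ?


GCD(108, 198) = 18
LCM = 108*198/18 = 21384/18 = 1188

LCM = 1188


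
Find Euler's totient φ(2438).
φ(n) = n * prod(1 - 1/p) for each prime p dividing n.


2438 = 2 × 23 × 53
Prime factors: 2, 23, 53
φ(2438) = 2438 × (1-1/2) × (1-1/23) × (1-1/53)
= 2438 × 1/2 × 22/23 × 52/53 = 1144

φ(2438) = 1144


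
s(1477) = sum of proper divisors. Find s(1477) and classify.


Proper divisors: 1, 7, 211
Sum = 1 + 7 + 211 = 219
219 < 1477 → deficient

s(1477) = 219 (deficient)


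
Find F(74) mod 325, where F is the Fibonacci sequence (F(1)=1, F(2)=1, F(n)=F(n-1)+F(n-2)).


F(k) mod 325 for k=1..74:
1, 1, 2, 3, 5, 8, 13, 21, 34, 55, 89, 144, 233, 52, 285, 12, 297, 309, 281, 265, 221, 161, 57, 218, 275, 168, 118, 286, 79, 40, 119, 159, 278, 112, 65, 177, 242, 94, 11, 105, 116, 221, 12, 233, 245, 153, 73, 226, 299, 200, 174, 49, 223, 272, 170, 117, 287, 79, 41, 120, 161, 281, 117, 73, 190, 263, 128, 66, 194, 260, 129, 64, 193, 257
F(74) mod 325 = 257


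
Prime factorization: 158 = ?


158 / 2 = 79
79 / 79 = 1
158 = 2 × 79


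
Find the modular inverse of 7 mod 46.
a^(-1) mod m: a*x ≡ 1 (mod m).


Use the extended Euclidean algorithm on (46, 7); each row r = 46*s + 7*t:
r=46, s=1, t=0
r=7, s=0, t=1
q=6: r=4, s=1, t=-6   [46*(1) + 7*(-6) = 4]
q=1: r=3, s=-1, t=7   [46*(-1) + 7*(7) = 3]
q=1: r=1, s=2, t=-13   [46*(2) + 7*(-13) = 1]
q=3: r=0, s=-7, t=46   [46*(-7) + 7*(46) = 0]
GCD = 1 with t = -13, so 7*(-13) ≡ 1 (mod 46)
Inverse = -13 mod 46 = 33
Check: 7 * 33 = 231 ≡ 1 (mod 46)

7^(-1) ≡ 33 (mod 46)


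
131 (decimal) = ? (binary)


131 (base 10) = 131 (decimal)
131 (decimal) = 10000011 (base 2)


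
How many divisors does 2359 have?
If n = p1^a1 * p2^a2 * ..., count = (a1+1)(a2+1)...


2359 = 7^1 × 337^1
d(2359) = (1+1) × (1+1) = 4

4 divisors


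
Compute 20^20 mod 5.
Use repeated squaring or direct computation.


20^1 mod 5 = 0
20^2 mod 5 = 0
20^3 mod 5 = 0
20^4 mod 5 = 0
20^5 mod 5 = 0
20^6 mod 5 = 0
20^7 mod 5 = 0
20^8 mod 5 = 0
20^9 mod 5 = 0
20^10 mod 5 = 0
20^11 mod 5 = 0
20^12 mod 5 = 0
20^13 mod 5 = 0
20^14 mod 5 = 0
20^15 mod 5 = 0
20^16 mod 5 = 0
20^17 mod 5 = 0
20^18 mod 5 = 0
20^19 mod 5 = 0
20^20 mod 5 = 0


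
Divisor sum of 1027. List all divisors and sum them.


Divisors of 1027: 1, 13, 79, 1027
Sum = 1 + 13 + 79 + 1027 = 1120

σ(1027) = 1120


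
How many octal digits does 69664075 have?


69664075 in base 8 = 411576513
Number of digits = 9

9 digits (base 8)


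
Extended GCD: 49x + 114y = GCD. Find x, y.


Tabular extended Euclidean (each row: r = 49*s + 114*t):
r=49, s=1, t=0
r=114, s=0, t=1
q=0: r=49, s=1, t=0   [49*(1) + 114*(0) = 49]
q=2: r=16, s=-2, t=1   [49*(-2) + 114*(1) = 16]
q=3: r=1, s=7, t=-3   [49*(7) + 114*(-3) = 1]
q=16: r=0, s=-114, t=49   [49*(-114) + 114*(49) = 0]
GCD = 1; from the row with r=1: x=7, y=-3
Check: 49*(7) + 114*(-3) = 343 - 342 = 1

GCD = 1, x = 7, y = -3


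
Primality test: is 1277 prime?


Check divisors up to sqrt(1277) = 35.7351
No divisors found.
1277 is prime.

Yes, 1277 is prime


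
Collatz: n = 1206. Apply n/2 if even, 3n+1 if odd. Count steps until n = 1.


1206 → 603 → 1810 → 905 → 2716 → 1358 → 679 → 2038 → 1019 → 3058 → 1529 → 4588 → 2294 → 1147 → 3442 → 1721 → 5164 → 2582 → 1291 → 3874 → 1937 → 5812 → 2906 → 1453 → 4360 → 2180 → 1090 → 545 → 1636 → 818 → 409 → 1228 → 614 → 307 → 922 → 461 → 1384 → 692 → 346 → 173 → 520 → 260 → 130 → 65 → 196 → 98 → 49 → 148 → 74 → 37 → 112 → 56 → 28 → 14 → 7 → 22 → 11 → 34 → 17 → 52 → 26 → 13 → 40 → 20 → 10 → 5 → 16 → 8 → 4 → 2 → 1
Total steps = 70

70 steps


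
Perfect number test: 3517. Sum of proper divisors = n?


Proper divisors of 3517: 1
Sum = 1 = 1

No, 3517 is not perfect (1 ≠ 3517)


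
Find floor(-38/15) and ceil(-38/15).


-38/15 = -2.5333
floor = -3
ceil = -2

floor = -3, ceil = -2


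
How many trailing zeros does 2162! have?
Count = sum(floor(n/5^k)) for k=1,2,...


floor(2162/5) = 432
floor(2162/25) = 86
floor(2162/125) = 17
floor(2162/625) = 3
Total = 538

538 trailing zeros


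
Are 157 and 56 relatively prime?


Euclidean algorithm:
157 = 2 * 56 + 45
56 = 1 * 45 + 11
45 = 4 * 11 + 1
11 = 11 * 1 + 0
GCD(157, 56) = 1

Yes, coprime (GCD = 1)


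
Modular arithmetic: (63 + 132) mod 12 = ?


63 + 132 = 195
195 mod 12 = 3


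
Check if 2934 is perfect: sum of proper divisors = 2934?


Proper divisors of 2934: 1, 2, 3, 6, 9, 18, 163, 326, 489, 978, 1467
Sum = 1 + 2 + 3 + 6 + 9 + 18 + 163 + 326 + 489 + 978 + 1467 = 3462

No, 2934 is not perfect (3462 ≠ 2934)


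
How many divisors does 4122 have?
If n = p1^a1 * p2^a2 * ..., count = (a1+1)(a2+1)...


4122 = 2^1 × 3^2 × 229^1
d(4122) = (1+1) × (2+1) × (1+1) = 12

12 divisors


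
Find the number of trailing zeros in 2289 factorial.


floor(2289/5) = 457
floor(2289/25) = 91
floor(2289/125) = 18
floor(2289/625) = 3
Total = 569

569 trailing zeros


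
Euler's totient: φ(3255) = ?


3255 = 3 × 5 × 7 × 31
Prime factors: 3, 5, 7, 31
φ(3255) = 3255 × (1-1/3) × (1-1/5) × (1-1/7) × (1-1/31)
= 3255 × 2/3 × 4/5 × 6/7 × 30/31 = 1440

φ(3255) = 1440


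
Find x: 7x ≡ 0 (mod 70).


GCD(7, 70) = 7 divides 0
Divide: 1x ≡ 0 (mod 10)
x ≡ 0 (mod 10)


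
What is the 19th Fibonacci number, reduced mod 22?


F(k) mod 22 for k=1..19:
1, 1, 2, 3, 5, 8, 13, 21, 12, 11, 1, 12, 13, 3, 16, 19, 13, 10, 1
F(19) mod 22 = 1


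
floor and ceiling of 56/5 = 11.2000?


56/5 = 11.2000
floor = 11
ceil = 12

floor = 11, ceil = 12


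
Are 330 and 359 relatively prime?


Euclidean algorithm:
359 = 1 * 330 + 29
330 = 11 * 29 + 11
29 = 2 * 11 + 7
11 = 1 * 7 + 4
7 = 1 * 4 + 3
4 = 1 * 3 + 1
3 = 3 * 1 + 0
GCD(330, 359) = 1

Yes, coprime (GCD = 1)


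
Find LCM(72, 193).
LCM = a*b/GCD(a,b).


GCD(72, 193) = 1
LCM = 72*193/1 = 13896/1 = 13896

LCM = 13896


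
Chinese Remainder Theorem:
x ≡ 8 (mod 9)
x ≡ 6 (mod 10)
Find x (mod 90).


M = 9*10 = 90
M1 = M/9 = 10, M2 = M/10 = 9
M1^(-1) mod 9 = 1, M2^(-1) mod 10 = 9
x = 8*10*1 + 6*9*9 = 566
566 mod 90 = 26
Check: 26 mod 9 = 8 ✓, 26 mod 10 = 6 ✓

x ≡ 26 (mod 90)


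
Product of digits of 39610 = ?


3 × 9 × 6 × 1 × 0 = 0


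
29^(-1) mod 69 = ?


Use the extended Euclidean algorithm on (69, 29); each row r = 69*s + 29*t:
r=69, s=1, t=0
r=29, s=0, t=1
q=2: r=11, s=1, t=-2   [69*(1) + 29*(-2) = 11]
q=2: r=7, s=-2, t=5   [69*(-2) + 29*(5) = 7]
q=1: r=4, s=3, t=-7   [69*(3) + 29*(-7) = 4]
q=1: r=3, s=-5, t=12   [69*(-5) + 29*(12) = 3]
q=1: r=1, s=8, t=-19   [69*(8) + 29*(-19) = 1]
q=3: r=0, s=-29, t=69   [69*(-29) + 29*(69) = 0]
GCD = 1 with t = -19, so 29*(-19) ≡ 1 (mod 69)
Inverse = -19 mod 69 = 50
Check: 29 * 50 = 1450 ≡ 1 (mod 69)

29^(-1) ≡ 50 (mod 69)


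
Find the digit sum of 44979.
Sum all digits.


4 + 4 + 9 + 7 + 9 = 33


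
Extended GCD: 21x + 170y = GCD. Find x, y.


Tabular extended Euclidean (each row: r = 21*s + 170*t):
r=21, s=1, t=0
r=170, s=0, t=1
q=0: r=21, s=1, t=0   [21*(1) + 170*(0) = 21]
q=8: r=2, s=-8, t=1   [21*(-8) + 170*(1) = 2]
q=10: r=1, s=81, t=-10   [21*(81) + 170*(-10) = 1]
q=2: r=0, s=-170, t=21   [21*(-170) + 170*(21) = 0]
GCD = 1; from the row with r=1: x=81, y=-10
Check: 21*(81) + 170*(-10) = 1701 - 1700 = 1

GCD = 1, x = 81, y = -10


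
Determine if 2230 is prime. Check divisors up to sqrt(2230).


2230 / 2 = 1115 (exact division)
2230 is NOT prime.

No, 2230 is not prime


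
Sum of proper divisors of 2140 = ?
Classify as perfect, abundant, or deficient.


Proper divisors: 1, 2, 4, 5, 10, 20, 107, 214, 428, 535, 1070
Sum = 1 + 2 + 4 + 5 + 10 + 20 + 107 + 214 + 428 + 535 + 1070 = 2396
2396 > 2140 → abundant

s(2140) = 2396 (abundant)


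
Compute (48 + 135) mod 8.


48 + 135 = 183
183 mod 8 = 7


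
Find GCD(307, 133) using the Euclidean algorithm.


307 = 2 * 133 + 41
133 = 3 * 41 + 10
41 = 4 * 10 + 1
10 = 10 * 1 + 0
GCD = 1


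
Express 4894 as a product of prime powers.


4894 / 2 = 2447
2447 / 2447 = 1
4894 = 2 × 2447


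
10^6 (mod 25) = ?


10^1 mod 25 = 10
10^2 mod 25 = 0
10^3 mod 25 = 0
10^4 mod 25 = 0
10^5 mod 25 = 0
10^6 mod 25 = 0


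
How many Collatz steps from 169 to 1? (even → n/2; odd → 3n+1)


169 → 508 → 254 → 127 → 382 → 191 → 574 → 287 → 862 → 431 → 1294 → 647 → 1942 → 971 → 2914 → 1457 → 4372 → 2186 → 1093 → 3280 → 1640 → 820 → 410 → 205 → 616 → 308 → 154 → 77 → 232 → 116 → 58 → 29 → 88 → 44 → 22 → 11 → 34 → 17 → 52 → 26 → 13 → 40 → 20 → 10 → 5 → 16 → 8 → 4 → 2 → 1
Total steps = 49

49 steps


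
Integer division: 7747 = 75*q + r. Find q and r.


7747 = 75 * 103 + 22
Check: 7725 + 22 = 7747

q = 103, r = 22


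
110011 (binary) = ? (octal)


110011 (base 2) = 51 (decimal)
51 (decimal) = 63 (base 8)


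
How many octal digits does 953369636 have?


953369636 in base 8 = 7064642044
Number of digits = 10

10 digits (base 8)


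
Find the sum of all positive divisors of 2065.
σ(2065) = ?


Divisors of 2065: 1, 5, 7, 35, 59, 295, 413, 2065
Sum = 1 + 5 + 7 + 35 + 59 + 295 + 413 + 2065 = 2880

σ(2065) = 2880


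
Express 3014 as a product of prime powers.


3014 / 2 = 1507
1507 / 11 = 137
137 / 137 = 1
3014 = 2 × 11 × 137


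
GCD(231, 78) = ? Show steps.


231 = 2 * 78 + 75
78 = 1 * 75 + 3
75 = 25 * 3 + 0
GCD = 3


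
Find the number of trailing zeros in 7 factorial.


floor(7/5) = 1
Total = 1

1 trailing zeros


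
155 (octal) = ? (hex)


155 (base 8) = 109 (decimal)
109 (decimal) = 6D (base 16)


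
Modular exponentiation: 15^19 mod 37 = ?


15^1 mod 37 = 15
15^2 mod 37 = 3
15^3 mod 37 = 8
15^4 mod 37 = 9
15^5 mod 37 = 24
15^6 mod 37 = 27
15^7 mod 37 = 35
15^8 mod 37 = 7
15^9 mod 37 = 31
15^10 mod 37 = 21
15^11 mod 37 = 19
15^12 mod 37 = 26
15^13 mod 37 = 20
15^14 mod 37 = 4
15^15 mod 37 = 23
15^16 mod 37 = 12
15^17 mod 37 = 32
15^18 mod 37 = 36
15^19 mod 37 = 22


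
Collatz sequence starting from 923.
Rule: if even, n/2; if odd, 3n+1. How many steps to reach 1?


923 → 2770 → 1385 → 4156 → 2078 → 1039 → 3118 → 1559 → 4678 → 2339 → 7018 → 3509 → 10528 → 5264 → 2632 → 1316 → 658 → 329 → 988 → 494 → 247 → 742 → 371 → 1114 → 557 → 1672 → 836 → 418 → 209 → 628 → 314 → 157 → 472 → 236 → 118 → 59 → 178 → 89 → 268 → 134 → 67 → 202 → 101 → 304 → 152 → 76 → 38 → 19 → 58 → 29 → 88 → 44 → 22 → 11 → 34 → 17 → 52 → 26 → 13 → 40 → 20 → 10 → 5 → 16 → 8 → 4 → 2 → 1
Total steps = 67

67 steps


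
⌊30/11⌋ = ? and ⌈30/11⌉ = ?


30/11 = 2.7273
floor = 2
ceil = 3

floor = 2, ceil = 3


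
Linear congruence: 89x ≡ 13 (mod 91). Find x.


GCD(89, 91) = 1, unique solution
a^(-1) mod 91 = 45
x = 45 * 13 mod 91 = 39

x ≡ 39 (mod 91)


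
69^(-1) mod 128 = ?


Use the extended Euclidean algorithm on (128, 69); each row r = 128*s + 69*t:
r=128, s=1, t=0
r=69, s=0, t=1
q=1: r=59, s=1, t=-1   [128*(1) + 69*(-1) = 59]
q=1: r=10, s=-1, t=2   [128*(-1) + 69*(2) = 10]
q=5: r=9, s=6, t=-11   [128*(6) + 69*(-11) = 9]
q=1: r=1, s=-7, t=13   [128*(-7) + 69*(13) = 1]
q=9: r=0, s=69, t=-128   [128*(69) + 69*(-128) = 0]
GCD = 1 with t = 13, so 69*(13) ≡ 1 (mod 128)
Inverse = 13 mod 128 = 13
Check: 69 * 13 = 897 ≡ 1 (mod 128)

69^(-1) ≡ 13 (mod 128)


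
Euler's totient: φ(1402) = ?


1402 = 2 × 701
Prime factors: 2, 701
φ(1402) = 1402 × (1-1/2) × (1-1/701)
= 1402 × 1/2 × 700/701 = 700

φ(1402) = 700


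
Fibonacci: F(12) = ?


Sequence: 1, 1, 2, 3, 5, 8, 13, 21, 34, 55, 89, 144
F(12) = 144


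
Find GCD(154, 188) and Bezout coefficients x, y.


Tabular extended Euclidean (each row: r = 154*s + 188*t):
r=154, s=1, t=0
r=188, s=0, t=1
q=0: r=154, s=1, t=0   [154*(1) + 188*(0) = 154]
q=1: r=34, s=-1, t=1   [154*(-1) + 188*(1) = 34]
q=4: r=18, s=5, t=-4   [154*(5) + 188*(-4) = 18]
q=1: r=16, s=-6, t=5   [154*(-6) + 188*(5) = 16]
q=1: r=2, s=11, t=-9   [154*(11) + 188*(-9) = 2]
q=8: r=0, s=-94, t=77   [154*(-94) + 188*(77) = 0]
GCD = 2; from the row with r=2: x=11, y=-9
Check: 154*(11) + 188*(-9) = 1694 - 1692 = 2

GCD = 2, x = 11, y = -9


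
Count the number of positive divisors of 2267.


2267 = 2267^1
d(2267) = (1+1) = 2

2 divisors


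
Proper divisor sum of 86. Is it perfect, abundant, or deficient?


Proper divisors: 1, 2, 43
Sum = 1 + 2 + 43 = 46
46 < 86 → deficient

s(86) = 46 (deficient)


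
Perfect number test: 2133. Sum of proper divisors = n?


Proper divisors of 2133: 1, 3, 9, 27, 79, 237, 711
Sum = 1 + 3 + 9 + 27 + 79 + 237 + 711 = 1067

No, 2133 is not perfect (1067 ≠ 2133)


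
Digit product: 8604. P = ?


8 × 6 × 0 × 4 = 0


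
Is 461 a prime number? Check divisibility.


Check divisors up to sqrt(461) = 21.4709
No divisors found.
461 is prime.

Yes, 461 is prime


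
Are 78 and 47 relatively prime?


Euclidean algorithm:
78 = 1 * 47 + 31
47 = 1 * 31 + 16
31 = 1 * 16 + 15
16 = 1 * 15 + 1
15 = 15 * 1 + 0
GCD(78, 47) = 1

Yes, coprime (GCD = 1)


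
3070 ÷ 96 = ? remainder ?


3070 = 96 * 31 + 94
Check: 2976 + 94 = 3070

q = 31, r = 94


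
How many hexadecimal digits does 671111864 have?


671111864 in base 16 = 28005AB8
Number of digits = 8

8 digits (base 16)


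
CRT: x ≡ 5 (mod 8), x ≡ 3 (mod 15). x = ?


M = 8*15 = 120
M1 = M/8 = 15, M2 = M/15 = 8
M1^(-1) mod 8 = 7, M2^(-1) mod 15 = 2
x = 5*15*7 + 3*8*2 = 573
573 mod 120 = 93
Check: 93 mod 8 = 5 ✓, 93 mod 15 = 3 ✓

x ≡ 93 (mod 120)


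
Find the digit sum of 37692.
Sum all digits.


3 + 7 + 6 + 9 + 2 = 27


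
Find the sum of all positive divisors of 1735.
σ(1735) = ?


Divisors of 1735: 1, 5, 347, 1735
Sum = 1 + 5 + 347 + 1735 = 2088

σ(1735) = 2088


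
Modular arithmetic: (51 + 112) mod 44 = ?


51 + 112 = 163
163 mod 44 = 31


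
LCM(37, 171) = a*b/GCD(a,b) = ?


GCD(37, 171) = 1
LCM = 37*171/1 = 6327/1 = 6327

LCM = 6327


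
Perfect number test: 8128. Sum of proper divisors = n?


Proper divisors of 8128: 1, 2, 4, 8, 16, 32, 64, 127, 254, 508, 1016, 2032, 4064
Sum = 1 + 2 + 4 + 8 + 16 + 32 + 64 + 127 + 254 + 508 + 1016 + 2032 + 4064 = 8128

Yes, 8128 is perfect (8128 = 8128)


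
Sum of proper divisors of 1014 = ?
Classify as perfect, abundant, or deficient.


Proper divisors: 1, 2, 3, 6, 13, 26, 39, 78, 169, 338, 507
Sum = 1 + 2 + 3 + 6 + 13 + 26 + 39 + 78 + 169 + 338 + 507 = 1182
1182 > 1014 → abundant

s(1014) = 1182 (abundant)


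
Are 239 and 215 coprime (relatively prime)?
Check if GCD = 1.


Euclidean algorithm:
239 = 1 * 215 + 24
215 = 8 * 24 + 23
24 = 1 * 23 + 1
23 = 23 * 1 + 0
GCD(239, 215) = 1

Yes, coprime (GCD = 1)


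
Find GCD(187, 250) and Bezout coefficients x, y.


Tabular extended Euclidean (each row: r = 187*s + 250*t):
r=187, s=1, t=0
r=250, s=0, t=1
q=0: r=187, s=1, t=0   [187*(1) + 250*(0) = 187]
q=1: r=63, s=-1, t=1   [187*(-1) + 250*(1) = 63]
q=2: r=61, s=3, t=-2   [187*(3) + 250*(-2) = 61]
q=1: r=2, s=-4, t=3   [187*(-4) + 250*(3) = 2]
q=30: r=1, s=123, t=-92   [187*(123) + 250*(-92) = 1]
q=2: r=0, s=-250, t=187   [187*(-250) + 250*(187) = 0]
GCD = 1; from the row with r=1: x=123, y=-92
Check: 187*(123) + 250*(-92) = 23001 - 23000 = 1

GCD = 1, x = 123, y = -92


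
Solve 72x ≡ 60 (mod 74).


GCD(72, 74) = 2 divides 60
Divide: 36x ≡ 30 (mod 37)
x ≡ 7 (mod 37)


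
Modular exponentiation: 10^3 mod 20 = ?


10^1 mod 20 = 10
10^2 mod 20 = 0
10^3 mod 20 = 0


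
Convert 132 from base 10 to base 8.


132 (base 10) = 132 (decimal)
132 (decimal) = 204 (base 8)


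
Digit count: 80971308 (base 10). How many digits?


80971308 has 8 digits in base 10
floor(log10(80971308)) + 1 = floor(7.9083) + 1 = 8

8 digits (base 10)


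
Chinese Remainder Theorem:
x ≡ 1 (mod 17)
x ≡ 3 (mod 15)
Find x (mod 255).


M = 17*15 = 255
M1 = M/17 = 15, M2 = M/15 = 17
M1^(-1) mod 17 = 8, M2^(-1) mod 15 = 8
x = 1*15*8 + 3*17*8 = 528
528 mod 255 = 18
Check: 18 mod 17 = 1 ✓, 18 mod 15 = 3 ✓

x ≡ 18 (mod 255)


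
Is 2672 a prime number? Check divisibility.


2672 / 2 = 1336 (exact division)
2672 is NOT prime.

No, 2672 is not prime


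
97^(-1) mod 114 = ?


Use the extended Euclidean algorithm on (114, 97); each row r = 114*s + 97*t:
r=114, s=1, t=0
r=97, s=0, t=1
q=1: r=17, s=1, t=-1   [114*(1) + 97*(-1) = 17]
q=5: r=12, s=-5, t=6   [114*(-5) + 97*(6) = 12]
q=1: r=5, s=6, t=-7   [114*(6) + 97*(-7) = 5]
q=2: r=2, s=-17, t=20   [114*(-17) + 97*(20) = 2]
q=2: r=1, s=40, t=-47   [114*(40) + 97*(-47) = 1]
q=2: r=0, s=-97, t=114   [114*(-97) + 97*(114) = 0]
GCD = 1 with t = -47, so 97*(-47) ≡ 1 (mod 114)
Inverse = -47 mod 114 = 67
Check: 97 * 67 = 6499 ≡ 1 (mod 114)

97^(-1) ≡ 67 (mod 114)


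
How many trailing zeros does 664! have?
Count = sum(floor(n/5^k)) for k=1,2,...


floor(664/5) = 132
floor(664/25) = 26
floor(664/125) = 5
floor(664/625) = 1
Total = 164

164 trailing zeros


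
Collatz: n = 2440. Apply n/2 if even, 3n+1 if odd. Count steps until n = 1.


2440 → 1220 → 610 → 305 → 916 → 458 → 229 → 688 → 344 → 172 → 86 → 43 → 130 → 65 → 196 → 98 → 49 → 148 → 74 → 37 → 112 → 56 → 28 → 14 → 7 → 22 → 11 → 34 → 17 → 52 → 26 → 13 → 40 → 20 → 10 → 5 → 16 → 8 → 4 → 2 → 1
Total steps = 40

40 steps


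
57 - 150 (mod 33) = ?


57 - 150 = -93
-93 mod 33 = 6


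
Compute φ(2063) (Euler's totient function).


2063 = 2063
Prime factors: 2063
φ(2063) = 2063 × (1-1/2063)
= 2063 × 2062/2063 = 2062

φ(2063) = 2062


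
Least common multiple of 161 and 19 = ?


GCD(161, 19) = 1
LCM = 161*19/1 = 3059/1 = 3059

LCM = 3059


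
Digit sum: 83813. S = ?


8 + 3 + 8 + 1 + 3 = 23


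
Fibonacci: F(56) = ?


Sequence: 1, 1, 2, 3, 5, 8, 13, 21, 34, 55, 89, 144, 233, 377, 610, 987, 1597, 2584, 4181, 6765, 10946, 17711, 28657, 46368, 75025, 121393, 196418, 317811, 514229, 832040, 1346269, 2178309, 3524578, 5702887, 9227465, 14930352, 24157817, 39088169, 63245986, 102334155, 165580141, 267914296, 433494437, 701408733, 1134903170, 1836311903, 2971215073, 4807526976, 7778742049, 12586269025, 20365011074, 32951280099, 53316291173, 86267571272, 139583862445, 225851433717
F(56) = 225851433717


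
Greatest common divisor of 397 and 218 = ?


397 = 1 * 218 + 179
218 = 1 * 179 + 39
179 = 4 * 39 + 23
39 = 1 * 23 + 16
23 = 1 * 16 + 7
16 = 2 * 7 + 2
7 = 3 * 2 + 1
2 = 2 * 1 + 0
GCD = 1


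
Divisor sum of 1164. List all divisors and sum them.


Divisors of 1164: 1, 2, 3, 4, 6, 12, 97, 194, 291, 388, 582, 1164
Sum = 1 + 2 + 3 + 4 + 6 + 12 + 97 + 194 + 291 + 388 + 582 + 1164 = 2744

σ(1164) = 2744


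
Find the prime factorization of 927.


927 / 3 = 309
309 / 3 = 103
103 / 103 = 1
927 = 3^2 × 103


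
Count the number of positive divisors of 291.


291 = 3^1 × 97^1
d(291) = (1+1) × (1+1) = 4

4 divisors


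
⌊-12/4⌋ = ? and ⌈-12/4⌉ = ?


-12/4 = -3.0000
floor = -3
ceil = -3

floor = -3, ceil = -3


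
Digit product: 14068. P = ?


1 × 4 × 0 × 6 × 8 = 0


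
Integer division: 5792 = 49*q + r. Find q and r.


5792 = 49 * 118 + 10
Check: 5782 + 10 = 5792

q = 118, r = 10


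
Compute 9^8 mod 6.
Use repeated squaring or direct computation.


9^1 mod 6 = 3
9^2 mod 6 = 3
9^3 mod 6 = 3
9^4 mod 6 = 3
9^5 mod 6 = 3
9^6 mod 6 = 3
9^7 mod 6 = 3
9^8 mod 6 = 3


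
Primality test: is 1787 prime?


Check divisors up to sqrt(1787) = 42.2729
No divisors found.
1787 is prime.

Yes, 1787 is prime


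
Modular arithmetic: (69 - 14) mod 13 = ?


69 - 14 = 55
55 mod 13 = 3


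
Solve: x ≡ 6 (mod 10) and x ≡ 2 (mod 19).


M = 10*19 = 190
M1 = M/10 = 19, M2 = M/19 = 10
M1^(-1) mod 10 = 9, M2^(-1) mod 19 = 2
x = 6*19*9 + 2*10*2 = 1066
1066 mod 190 = 116
Check: 116 mod 10 = 6 ✓, 116 mod 19 = 2 ✓

x ≡ 116 (mod 190)


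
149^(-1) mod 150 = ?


Use the extended Euclidean algorithm on (150, 149); each row r = 150*s + 149*t:
r=150, s=1, t=0
r=149, s=0, t=1
q=1: r=1, s=1, t=-1   [150*(1) + 149*(-1) = 1]
q=149: r=0, s=-149, t=150   [150*(-149) + 149*(150) = 0]
GCD = 1 with t = -1, so 149*(-1) ≡ 1 (mod 150)
Inverse = -1 mod 150 = 149
Check: 149 * 149 = 22201 ≡ 1 (mod 150)

149^(-1) ≡ 149 (mod 150)


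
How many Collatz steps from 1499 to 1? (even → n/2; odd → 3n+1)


1499 → 4498 → 2249 → 6748 → 3374 → 1687 → 5062 → 2531 → 7594 → 3797 → 11392 → 5696 → 2848 → 1424 → 712 → 356 → 178 → 89 → 268 → 134 → 67 → 202 → 101 → 304 → 152 → 76 → 38 → 19 → 58 → 29 → 88 → 44 → 22 → 11 → 34 → 17 → 52 → 26 → 13 → 40 → 20 → 10 → 5 → 16 → 8 → 4 → 2 → 1
Total steps = 47

47 steps


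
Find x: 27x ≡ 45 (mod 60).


GCD(27, 60) = 3 divides 45
Divide: 9x ≡ 15 (mod 20)
x ≡ 15 (mod 20)


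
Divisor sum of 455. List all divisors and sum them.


Divisors of 455: 1, 5, 7, 13, 35, 65, 91, 455
Sum = 1 + 5 + 7 + 13 + 35 + 65 + 91 + 455 = 672

σ(455) = 672


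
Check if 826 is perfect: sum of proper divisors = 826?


Proper divisors of 826: 1, 2, 7, 14, 59, 118, 413
Sum = 1 + 2 + 7 + 14 + 59 + 118 + 413 = 614

No, 826 is not perfect (614 ≠ 826)


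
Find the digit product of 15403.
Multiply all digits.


1 × 5 × 4 × 0 × 3 = 0


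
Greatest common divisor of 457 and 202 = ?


457 = 2 * 202 + 53
202 = 3 * 53 + 43
53 = 1 * 43 + 10
43 = 4 * 10 + 3
10 = 3 * 3 + 1
3 = 3 * 1 + 0
GCD = 1


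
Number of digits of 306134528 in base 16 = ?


306134528 in base 16 = 123F3E00
Number of digits = 8

8 digits (base 16)


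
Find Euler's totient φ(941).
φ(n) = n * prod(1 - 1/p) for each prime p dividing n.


941 = 941
Prime factors: 941
φ(941) = 941 × (1-1/941)
= 941 × 940/941 = 940

φ(941) = 940


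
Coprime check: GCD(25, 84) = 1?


Euclidean algorithm:
84 = 3 * 25 + 9
25 = 2 * 9 + 7
9 = 1 * 7 + 2
7 = 3 * 2 + 1
2 = 2 * 1 + 0
GCD(25, 84) = 1

Yes, coprime (GCD = 1)


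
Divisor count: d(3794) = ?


3794 = 2^1 × 7^1 × 271^1
d(3794) = (1+1) × (1+1) × (1+1) = 8

8 divisors


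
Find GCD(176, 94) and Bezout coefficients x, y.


Tabular extended Euclidean (each row: r = 176*s + 94*t):
r=176, s=1, t=0
r=94, s=0, t=1
q=1: r=82, s=1, t=-1   [176*(1) + 94*(-1) = 82]
q=1: r=12, s=-1, t=2   [176*(-1) + 94*(2) = 12]
q=6: r=10, s=7, t=-13   [176*(7) + 94*(-13) = 10]
q=1: r=2, s=-8, t=15   [176*(-8) + 94*(15) = 2]
q=5: r=0, s=47, t=-88   [176*(47) + 94*(-88) = 0]
GCD = 2; from the row with r=2: x=-8, y=15
Check: 176*(-8) + 94*(15) = -1408 + 1410 = 2

GCD = 2, x = -8, y = 15


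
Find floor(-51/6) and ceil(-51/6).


-51/6 = -8.5000
floor = -9
ceil = -8

floor = -9, ceil = -8


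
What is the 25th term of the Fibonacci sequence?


Sequence: 1, 1, 2, 3, 5, 8, 13, 21, 34, 55, 89, 144, 233, 377, 610, 987, 1597, 2584, 4181, 6765, 10946, 17711, 28657, 46368, 75025
F(25) = 75025


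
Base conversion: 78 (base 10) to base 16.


78 (base 10) = 78 (decimal)
78 (decimal) = 4E (base 16)


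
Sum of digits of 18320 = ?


1 + 8 + 3 + 2 + 0 = 14


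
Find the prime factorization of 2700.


2700 / 2 = 1350
1350 / 2 = 675
675 / 3 = 225
225 / 3 = 75
75 / 3 = 25
25 / 5 = 5
5 / 5 = 1
2700 = 2^2 × 3^3 × 5^2


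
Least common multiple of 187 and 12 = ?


GCD(187, 12) = 1
LCM = 187*12/1 = 2244/1 = 2244

LCM = 2244


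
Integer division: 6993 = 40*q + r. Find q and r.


6993 = 40 * 174 + 33
Check: 6960 + 33 = 6993

q = 174, r = 33


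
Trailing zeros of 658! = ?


floor(658/5) = 131
floor(658/25) = 26
floor(658/125) = 5
floor(658/625) = 1
Total = 163

163 trailing zeros


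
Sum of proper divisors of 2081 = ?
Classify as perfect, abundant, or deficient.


Proper divisors: 1
Sum = 1 = 1
1 < 2081 → deficient

s(2081) = 1 (deficient)


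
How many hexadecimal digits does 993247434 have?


993247434 in base 16 = 3B33C0CA
Number of digits = 8

8 digits (base 16)


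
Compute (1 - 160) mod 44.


1 - 160 = -159
-159 mod 44 = 17


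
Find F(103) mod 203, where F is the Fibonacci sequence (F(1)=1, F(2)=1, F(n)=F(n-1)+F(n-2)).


F(k) mod 203 for k=1..103:
1, 1, 2, 3, 5, 8, 13, 21, 34, 55, 89, 144, 30, 174, 1, 175, 176, 148, 121, 66, 187, 50, 34, 84, 118, 202, 117, 116, 30, 146, 176, 119, 92, 8, 100, 108, 5, 113, 118, 28, 146, 174, 117, 88, 2, 90, 92, 182, 71, 50, 121, 171, 89, 57, 146, 0, 146, 146, 89, 32, 121, 153, 71, 21, 92, 113, 2, 115, 117, 29, 146, 175, 118, 90, 5, 95, 100, 195, 92, 84, 176, 57, 30, 87, 117, 1, 118, 119, 34, 153, 187, 137, 121, 55, 176, 28, 1, 29, 30, 59, 89, 148, 34
F(103) mod 203 = 34


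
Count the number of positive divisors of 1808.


1808 = 2^4 × 113^1
d(1808) = (4+1) × (1+1) = 10

10 divisors


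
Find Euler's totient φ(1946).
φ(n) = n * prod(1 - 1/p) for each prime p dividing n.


1946 = 2 × 7 × 139
Prime factors: 2, 7, 139
φ(1946) = 1946 × (1-1/2) × (1-1/7) × (1-1/139)
= 1946 × 1/2 × 6/7 × 138/139 = 828

φ(1946) = 828


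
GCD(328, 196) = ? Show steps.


328 = 1 * 196 + 132
196 = 1 * 132 + 64
132 = 2 * 64 + 4
64 = 16 * 4 + 0
GCD = 4
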